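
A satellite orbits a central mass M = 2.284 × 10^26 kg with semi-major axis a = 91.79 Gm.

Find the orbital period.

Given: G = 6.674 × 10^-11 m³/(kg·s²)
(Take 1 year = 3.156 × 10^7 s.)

Convert to SI: a = 91.79 Gm = 9.179e+10 m.
GM = G · M = 6.674e-11 · 2.284e+26 = 1.52434e+16 m³/s².
Kepler's third law: T = 2π √(a³ / GM).
Substituting a = 9.179e+10 m and GM = 1.52434e+16 m³/s²:
T = 2π √((9.179e+10)³ / 1.52434e+16) s
T ≈ 1.415e+09 s = 44.84 years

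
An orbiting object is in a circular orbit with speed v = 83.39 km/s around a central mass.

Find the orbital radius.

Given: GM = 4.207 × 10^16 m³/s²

Convert to SI: v = 83.39 km/s = 83390 m/s.
For a circular orbit, v² = GM / r, so r = GM / v².
r = 4.207e+16 / (83390)² m ≈ 6.05e+06 m = 6.05 Mm.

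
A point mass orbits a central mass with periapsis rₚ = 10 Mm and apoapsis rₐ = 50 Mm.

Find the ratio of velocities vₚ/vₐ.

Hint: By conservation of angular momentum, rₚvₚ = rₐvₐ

Convert to SI: rₚ = 10 Mm = 1e+07 m; rₐ = 50 Mm = 5e+07 m.
Conservation of angular momentum gives rₚvₚ = rₐvₐ, so vₚ/vₐ = rₐ/rₚ.
vₚ/vₐ = 5e+07 / 1e+07 ≈ 5.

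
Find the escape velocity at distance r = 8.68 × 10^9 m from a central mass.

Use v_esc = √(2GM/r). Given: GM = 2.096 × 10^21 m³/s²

Escape velocity comes from setting total energy to zero: ½v² − GM/r = 0 ⇒ v_esc = √(2GM / r).
v_esc = √(2 · 2.096e+21 / 8.68e+09) m/s ≈ 6.949e+05 m/s = 694.9 km/s.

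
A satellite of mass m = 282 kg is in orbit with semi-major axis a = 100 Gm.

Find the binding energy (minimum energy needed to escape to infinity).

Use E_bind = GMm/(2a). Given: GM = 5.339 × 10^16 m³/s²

Convert to SI: a = 100 Gm = 1e+11 m.
Total orbital energy is E = −GMm/(2a); binding energy is E_bind = −E = GMm/(2a).
E_bind = 5.339e+16 · 282 / (2 · 1e+11) J ≈ 7.528e+07 J = 75.28 MJ.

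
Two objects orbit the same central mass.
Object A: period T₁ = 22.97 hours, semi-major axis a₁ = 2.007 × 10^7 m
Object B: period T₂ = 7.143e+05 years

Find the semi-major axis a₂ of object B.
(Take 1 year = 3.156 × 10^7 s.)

Convert to SI: T₁ = 22.97 hours = 82692 s; T₂ = 7.143e+05 years = 2.25433e+13 s.
Kepler's third law: (T₁/T₂)² = (a₁/a₂)³ ⇒ a₂ = a₁ · (T₂/T₁)^(2/3).
T₂/T₁ = 2.25433e+13 / 82692 = 2.72618e+08.
a₂ = 2.007e+07 · (2.72618e+08)^(2/3) m ≈ 8.438e+12 m = 8.438 × 10^12 m.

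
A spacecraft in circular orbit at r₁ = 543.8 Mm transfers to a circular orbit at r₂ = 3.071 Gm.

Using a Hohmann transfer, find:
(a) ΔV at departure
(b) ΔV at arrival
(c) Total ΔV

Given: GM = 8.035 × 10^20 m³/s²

Convert to SI: r₁ = 543.8 Mm = 5.438e+08 m; r₂ = 3.071 Gm = 3.071e+09 m.
Transfer semi-major axis: a_t = (r₁ + r₂)/2 = (5.438e+08 + 3.071e+09)/2 = 1.8074e+09 m.
Circular speeds: v₁ = √(GM/r₁) = 1.21555e+06 m/s, v₂ = √(GM/r₂) = 511509 m/s.
Transfer speeds (vis-viva v² = GM(2/r − 1/a_t)): v₁ᵗ = 1.58448e+06 m/s, v₂ᵗ = 280573 m/s.
(a) ΔV₁ = |v₁ᵗ − v₁| ≈ 3.689e+05 m/s = 368.9 km/s.
(b) ΔV₂ = |v₂ − v₂ᵗ| ≈ 2.309e+05 m/s = 230.9 km/s.
(c) ΔV_total = ΔV₁ + ΔV₂ ≈ 5.999e+05 m/s = 599.9 km/s.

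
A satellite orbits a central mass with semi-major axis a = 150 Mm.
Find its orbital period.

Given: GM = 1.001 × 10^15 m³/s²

Convert to SI: a = 150 Mm = 1.5e+08 m.
Kepler's third law: T = 2π √(a³ / GM).
Substituting a = 1.5e+08 m and GM = 1.001e+15 m³/s²:
T = 2π √((1.5e+08)³ / 1.001e+15) s
T ≈ 3.648e+05 s = 4.223 days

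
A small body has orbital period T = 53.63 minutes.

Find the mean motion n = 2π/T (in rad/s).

Convert to SI: T = 53.63 minutes = 3217.8 s.
n = 2π / T.
n = 2π / 3217.8 s ≈ 0.001953 rad/s.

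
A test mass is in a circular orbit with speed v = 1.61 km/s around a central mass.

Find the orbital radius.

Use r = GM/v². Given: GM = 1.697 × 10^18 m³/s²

Convert to SI: v = 1.61 km/s = 1610 m/s.
For a circular orbit, v² = GM / r, so r = GM / v².
r = 1.697e+18 / (1610)² m ≈ 6.547e+11 m = 654.7 Gm.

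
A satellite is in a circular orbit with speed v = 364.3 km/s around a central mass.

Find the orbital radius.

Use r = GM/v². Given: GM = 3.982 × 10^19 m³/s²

Convert to SI: v = 364.3 km/s = 364300 m/s.
For a circular orbit, v² = GM / r, so r = GM / v².
r = 3.982e+19 / (364300)² m ≈ 3e+08 m = 300 Mm.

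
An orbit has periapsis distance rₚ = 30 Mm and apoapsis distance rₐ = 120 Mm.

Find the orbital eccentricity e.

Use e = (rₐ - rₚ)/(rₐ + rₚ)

Convert to SI: rₚ = 30 Mm = 3e+07 m; rₐ = 120 Mm = 1.2e+08 m.
e = (rₐ − rₚ) / (rₐ + rₚ).
e = (1.2e+08 − 3e+07) / (1.2e+08 + 3e+07) = 9e+07 / 1.5e+08 ≈ 0.6.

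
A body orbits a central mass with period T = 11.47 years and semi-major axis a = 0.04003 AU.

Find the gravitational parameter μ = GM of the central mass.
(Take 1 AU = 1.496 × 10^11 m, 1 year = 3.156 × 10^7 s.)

Convert to SI: T = 11.47 years = 3.61993e+08 s; a = 0.04003 AU = 5.98849e+09 m.
GM = 4π² · a³ / T².
GM = 4π² · (5.98849e+09)³ / (3.61993e+08)² m³/s² ≈ 6.47e+13 m³/s² = 6.47 × 10^13 m³/s².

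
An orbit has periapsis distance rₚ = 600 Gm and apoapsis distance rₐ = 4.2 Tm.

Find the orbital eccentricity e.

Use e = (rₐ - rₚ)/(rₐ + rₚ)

Convert to SI: rₚ = 600 Gm = 6e+11 m; rₐ = 4.2 Tm = 4.2e+12 m.
e = (rₐ − rₚ) / (rₐ + rₚ).
e = (4.2e+12 − 6e+11) / (4.2e+12 + 6e+11) = 3.6e+12 / 4.8e+12 ≈ 0.75.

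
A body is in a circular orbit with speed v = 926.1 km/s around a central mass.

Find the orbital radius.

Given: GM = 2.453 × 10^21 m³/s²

Convert to SI: v = 926.1 km/s = 926100 m/s.
For a circular orbit, v² = GM / r, so r = GM / v².
r = 2.453e+21 / (926100)² m ≈ 2.86e+09 m = 2.86 Gm.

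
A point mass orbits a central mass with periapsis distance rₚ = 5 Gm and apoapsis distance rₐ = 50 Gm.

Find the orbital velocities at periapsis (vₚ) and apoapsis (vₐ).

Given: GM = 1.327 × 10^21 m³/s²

Convert to SI: rₚ = 5 Gm = 5e+09 m; rₐ = 50 Gm = 5e+10 m.
Use the vis-viva equation v² = GM(2/r − 1/a) with a = (rₚ + rₐ)/2 = (5e+09 + 5e+10)/2 = 2.75e+10 m.
vₚ = √(GM · (2/rₚ − 1/a)) = √(1.327e+21 · (2/5e+09 − 1/2.75e+10)) m/s ≈ 6.947e+05 m/s = 694.7 km/s.
vₐ = √(GM · (2/rₐ − 1/a)) = √(1.327e+21 · (2/5e+10 − 1/2.75e+10)) m/s ≈ 6.947e+04 m/s = 69.47 km/s.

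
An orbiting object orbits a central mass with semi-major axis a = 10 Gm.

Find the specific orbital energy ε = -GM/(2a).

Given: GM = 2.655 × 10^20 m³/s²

Convert to SI: a = 10 Gm = 1e+10 m.
ε = −GM / (2a).
ε = −2.655e+20 / (2 · 1e+10) J/kg ≈ -1.328e+10 J/kg = -13.28 GJ/kg.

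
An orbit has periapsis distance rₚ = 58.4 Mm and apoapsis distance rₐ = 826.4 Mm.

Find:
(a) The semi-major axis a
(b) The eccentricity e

Convert to SI: rₚ = 58.4 Mm = 5.84e+07 m; rₐ = 826.4 Mm = 8.264e+08 m.
(a) a = (rₚ + rₐ) / 2 = (5.84e+07 + 8.264e+08) / 2 ≈ 4.424e+08 m = 442.4 Mm.
(b) e = (rₐ − rₚ) / (rₐ + rₚ) = (8.264e+08 − 5.84e+07) / (8.264e+08 + 5.84e+07) ≈ 0.868.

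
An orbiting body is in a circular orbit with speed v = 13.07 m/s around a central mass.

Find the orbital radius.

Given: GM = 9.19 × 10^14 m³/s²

For a circular orbit, v² = GM / r, so r = GM / v².
r = 9.19e+14 / (13.07)² m ≈ 5.38e+12 m = 5.38 × 10^12 m.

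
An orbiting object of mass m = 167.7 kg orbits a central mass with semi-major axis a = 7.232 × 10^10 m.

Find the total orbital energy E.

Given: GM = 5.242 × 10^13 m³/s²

E = −GMm / (2a).
E = −5.242e+13 · 167.7 / (2 · 7.232e+10) J ≈ -6.078e+04 J = -60.78 kJ.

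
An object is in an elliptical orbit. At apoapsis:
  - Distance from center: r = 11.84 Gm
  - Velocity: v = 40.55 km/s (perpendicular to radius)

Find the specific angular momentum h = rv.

Convert to SI: r = 11.84 Gm = 1.184e+10 m; v = 40.55 km/s = 40550 m/s.
With v perpendicular to r, h = r · v.
h = 1.184e+10 · 40550 m²/s ≈ 4.801e+14 m²/s.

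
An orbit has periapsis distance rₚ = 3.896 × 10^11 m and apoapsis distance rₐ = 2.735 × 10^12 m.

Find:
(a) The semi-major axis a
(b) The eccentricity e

(a) a = (rₚ + rₐ) / 2 = (3.896e+11 + 2.735e+12) / 2 ≈ 1.562e+12 m = 1.562 × 10^12 m.
(b) e = (rₐ − rₚ) / (rₐ + rₚ) = (2.735e+12 − 3.896e+11) / (2.735e+12 + 3.896e+11) ≈ 0.7506.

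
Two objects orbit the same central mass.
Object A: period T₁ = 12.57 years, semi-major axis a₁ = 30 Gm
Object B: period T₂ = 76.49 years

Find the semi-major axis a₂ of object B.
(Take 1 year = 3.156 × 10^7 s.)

Convert to SI: T₁ = 12.57 years = 3.96709e+08 s; a₁ = 30 Gm = 3e+10 m; T₂ = 76.49 years = 2.41402e+09 s.
Kepler's third law: (T₁/T₂)² = (a₁/a₂)³ ⇒ a₂ = a₁ · (T₂/T₁)^(2/3).
T₂/T₁ = 2.41402e+09 / 3.96709e+08 = 6.08512.
a₂ = 3e+10 · (6.08512)^(2/3) m ≈ 9.999e+10 m = 99.99 Gm.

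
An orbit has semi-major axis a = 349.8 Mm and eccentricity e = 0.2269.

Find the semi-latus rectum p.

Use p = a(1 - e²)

Convert to SI: a = 349.8 Mm = 3.498e+08 m.
p = a (1 − e²).
p = 3.498e+08 · (1 − (0.2269)²) = 3.498e+08 · 0.948516 ≈ 3.318e+08 m = 331.8 Mm.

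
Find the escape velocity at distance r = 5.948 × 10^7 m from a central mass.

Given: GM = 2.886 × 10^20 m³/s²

Escape velocity comes from setting total energy to zero: ½v² − GM/r = 0 ⇒ v_esc = √(2GM / r).
v_esc = √(2 · 2.886e+20 / 5.948e+07) m/s ≈ 3.115e+06 m/s = 3115 km/s.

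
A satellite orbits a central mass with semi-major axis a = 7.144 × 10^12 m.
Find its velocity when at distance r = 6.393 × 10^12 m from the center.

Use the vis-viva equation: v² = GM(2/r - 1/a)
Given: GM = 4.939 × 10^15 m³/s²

Vis-viva: v = √(GM · (2/r − 1/a)).
2/r − 1/a = 2/6.393e+12 − 1/7.144e+12 = 1.72865e-13 m⁻¹.
v = √(4.939e+15 · 1.72865e-13) m/s ≈ 29.22 m/s = 29.22 m/s.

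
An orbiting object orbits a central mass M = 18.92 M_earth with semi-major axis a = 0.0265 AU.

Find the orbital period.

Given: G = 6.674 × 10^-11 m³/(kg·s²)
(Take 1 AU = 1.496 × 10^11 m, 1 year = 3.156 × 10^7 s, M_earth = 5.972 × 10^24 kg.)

Convert to SI: a = 0.0265 AU = 3.9644e+09 m; M = 18.92 M_earth = 1.1299e+26 kg.
GM = G · M = 6.674e-11 · 1.1299e+26 = 7.54097e+15 m³/s².
Kepler's third law: T = 2π √(a³ / GM).
Substituting a = 3.9644e+09 m and GM = 7.54097e+15 m³/s²:
T = 2π √((3.9644e+09)³ / 7.54097e+15) s
T ≈ 1.806e+07 s = 0.5723 years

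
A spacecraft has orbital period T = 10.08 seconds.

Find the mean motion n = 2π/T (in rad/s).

n = 2π / T.
n = 2π / 10.08 s ≈ 0.6233 rad/s.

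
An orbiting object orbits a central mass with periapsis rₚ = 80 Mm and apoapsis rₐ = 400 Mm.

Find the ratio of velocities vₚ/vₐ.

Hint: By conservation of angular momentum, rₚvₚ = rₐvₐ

Convert to SI: rₚ = 80 Mm = 8e+07 m; rₐ = 400 Mm = 4e+08 m.
Conservation of angular momentum gives rₚvₚ = rₐvₐ, so vₚ/vₐ = rₐ/rₚ.
vₚ/vₐ = 4e+08 / 8e+07 ≈ 5.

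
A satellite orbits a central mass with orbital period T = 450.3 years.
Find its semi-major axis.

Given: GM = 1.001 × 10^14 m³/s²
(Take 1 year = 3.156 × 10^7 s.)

Convert to SI: T = 450.3 years = 1.42115e+10 s.
Invert Kepler's third law: a = (GM · T² / (4π²))^(1/3).
Substituting T = 1.42115e+10 s and GM = 1.001e+14 m³/s²:
a = (1.001e+14 · (1.42115e+10)² / (4π²))^(1/3) m
a ≈ 8.001e+10 m = 80.01 Gm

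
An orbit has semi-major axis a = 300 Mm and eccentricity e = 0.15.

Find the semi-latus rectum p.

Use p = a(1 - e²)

Convert to SI: a = 300 Mm = 3e+08 m.
p = a (1 − e²).
p = 3e+08 · (1 − (0.15)²) = 3e+08 · 0.9775 ≈ 2.932e+08 m = 293.2 Mm.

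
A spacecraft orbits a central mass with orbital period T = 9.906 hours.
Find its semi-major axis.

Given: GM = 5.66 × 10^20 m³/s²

Convert to SI: T = 9.906 hours = 35661.6 s.
Invert Kepler's third law: a = (GM · T² / (4π²))^(1/3).
Substituting T = 35661.6 s and GM = 5.66e+20 m³/s²:
a = (5.66e+20 · (35661.6)² / (4π²))^(1/3) m
a ≈ 2.632e+09 m = 2.632 Gm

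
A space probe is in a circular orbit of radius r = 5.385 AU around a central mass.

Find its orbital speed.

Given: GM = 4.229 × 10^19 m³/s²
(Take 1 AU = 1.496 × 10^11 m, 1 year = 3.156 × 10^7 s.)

Convert to SI: r = 5.385 AU = 8.05596e+11 m.
For a circular orbit, gravity supplies the centripetal force, so v = √(GM / r).
v = √(4.229e+19 / 8.05596e+11) m/s ≈ 7245 m/s = 1.529 AU/year.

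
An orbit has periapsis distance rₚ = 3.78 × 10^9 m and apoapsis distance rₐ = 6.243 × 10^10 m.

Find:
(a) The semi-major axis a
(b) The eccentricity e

(a) a = (rₚ + rₐ) / 2 = (3.78e+09 + 6.243e+10) / 2 ≈ 3.31e+10 m = 3.311 × 10^10 m.
(b) e = (rₐ − rₚ) / (rₐ + rₚ) = (6.243e+10 − 3.78e+09) / (6.243e+10 + 3.78e+09) ≈ 0.8858.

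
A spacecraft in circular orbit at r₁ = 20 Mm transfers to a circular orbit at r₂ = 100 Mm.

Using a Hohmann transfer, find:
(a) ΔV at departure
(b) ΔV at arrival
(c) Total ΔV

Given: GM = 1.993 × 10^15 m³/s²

Convert to SI: r₁ = 20 Mm = 2e+07 m; r₂ = 100 Mm = 1e+08 m.
Transfer semi-major axis: a_t = (r₁ + r₂)/2 = (2e+07 + 1e+08)/2 = 6e+07 m.
Circular speeds: v₁ = √(GM/r₁) = 9982.48 m/s, v₂ = √(GM/r₂) = 4464.3 m/s.
Transfer speeds (vis-viva v² = GM(2/r − 1/a_t)): v₁ᵗ = 12887.3 m/s, v₂ᵗ = 2577.47 m/s.
(a) ΔV₁ = |v₁ᵗ − v₁| ≈ 2905 m/s = 2.905 km/s.
(b) ΔV₂ = |v₂ − v₂ᵗ| ≈ 1887 m/s = 1.887 km/s.
(c) ΔV_total = ΔV₁ + ΔV₂ ≈ 4792 m/s = 4.792 km/s.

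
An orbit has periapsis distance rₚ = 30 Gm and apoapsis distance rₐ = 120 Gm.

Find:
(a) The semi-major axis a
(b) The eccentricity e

Convert to SI: rₚ = 30 Gm = 3e+10 m; rₐ = 120 Gm = 1.2e+11 m.
(a) a = (rₚ + rₐ) / 2 = (3e+10 + 1.2e+11) / 2 ≈ 7.5e+10 m = 75 Gm.
(b) e = (rₐ − rₚ) / (rₐ + rₚ) = (1.2e+11 − 3e+10) / (1.2e+11 + 3e+10) ≈ 0.6.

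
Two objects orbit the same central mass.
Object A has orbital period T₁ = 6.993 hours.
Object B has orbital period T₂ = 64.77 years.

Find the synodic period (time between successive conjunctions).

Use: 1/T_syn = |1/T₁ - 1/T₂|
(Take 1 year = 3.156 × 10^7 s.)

Convert to SI: T₁ = 6.993 hours = 25174.8 s; T₂ = 64.77 years = 2.04414e+09 s.
T_syn = |T₁ · T₂ / (T₁ − T₂)|.
T_syn = |25174.8 · 2.04414e+09 / (25174.8 − 2.04414e+09)| s ≈ 2.518e+04 s = 6.993 hours.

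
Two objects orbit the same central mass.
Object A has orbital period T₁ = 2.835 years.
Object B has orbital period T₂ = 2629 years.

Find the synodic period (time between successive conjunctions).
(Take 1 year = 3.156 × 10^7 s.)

Convert to SI: T₁ = 2.835 years = 8.94726e+07 s; T₂ = 2629 years = 8.29712e+10 s.
T_syn = |T₁ · T₂ / (T₁ − T₂)|.
T_syn = |8.94726e+07 · 8.29712e+10 / (8.94726e+07 − 8.29712e+10)| s ≈ 8.957e+07 s = 2.838 years.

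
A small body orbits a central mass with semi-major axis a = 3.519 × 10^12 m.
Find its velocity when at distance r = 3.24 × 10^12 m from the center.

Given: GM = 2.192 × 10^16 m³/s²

Vis-viva: v = √(GM · (2/r − 1/a)).
2/r − 1/a = 2/3.24e+12 − 1/3.519e+12 = 3.33112e-13 m⁻¹.
v = √(2.192e+16 · 3.33112e-13) m/s ≈ 85.45 m/s = 85.45 m/s.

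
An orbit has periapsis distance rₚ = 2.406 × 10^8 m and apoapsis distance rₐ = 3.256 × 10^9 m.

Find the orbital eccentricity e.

e = (rₐ − rₚ) / (rₐ + rₚ).
e = (3.256e+09 − 2.406e+08) / (3.256e+09 + 2.406e+08) = 3.0154e+09 / 3.4966e+09 ≈ 0.8624.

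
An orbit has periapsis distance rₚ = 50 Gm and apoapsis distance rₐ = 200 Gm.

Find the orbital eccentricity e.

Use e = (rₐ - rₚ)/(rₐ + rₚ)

Convert to SI: rₚ = 50 Gm = 5e+10 m; rₐ = 200 Gm = 2e+11 m.
e = (rₐ − rₚ) / (rₐ + rₚ).
e = (2e+11 − 5e+10) / (2e+11 + 5e+10) = 1.5e+11 / 2.5e+11 ≈ 0.6.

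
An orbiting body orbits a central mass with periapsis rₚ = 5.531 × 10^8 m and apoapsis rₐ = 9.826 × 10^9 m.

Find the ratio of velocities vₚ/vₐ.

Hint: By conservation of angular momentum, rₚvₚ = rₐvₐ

Conservation of angular momentum gives rₚvₚ = rₐvₐ, so vₚ/vₐ = rₐ/rₚ.
vₚ/vₐ = 9.826e+09 / 5.531e+08 ≈ 17.77.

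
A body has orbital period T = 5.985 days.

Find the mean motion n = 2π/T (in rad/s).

Convert to SI: T = 5.985 days = 517104 s.
n = 2π / T.
n = 2π / 517104 s ≈ 1.215e-05 rad/s.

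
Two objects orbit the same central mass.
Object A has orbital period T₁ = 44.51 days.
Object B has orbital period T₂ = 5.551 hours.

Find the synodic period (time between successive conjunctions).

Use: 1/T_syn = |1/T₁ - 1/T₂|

Convert to SI: T₁ = 44.51 days = 3.84566e+06 s; T₂ = 5.551 hours = 19983.6 s.
T_syn = |T₁ · T₂ / (T₁ − T₂)|.
T_syn = |3.84566e+06 · 19983.6 / (3.84566e+06 − 19983.6)| s ≈ 2.009e+04 s = 5.58 hours.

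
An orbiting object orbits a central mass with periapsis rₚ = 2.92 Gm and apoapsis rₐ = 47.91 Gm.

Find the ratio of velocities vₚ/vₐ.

Convert to SI: rₚ = 2.92 Gm = 2.92e+09 m; rₐ = 47.91 Gm = 4.791e+10 m.
Conservation of angular momentum gives rₚvₚ = rₐvₐ, so vₚ/vₐ = rₐ/rₚ.
vₚ/vₐ = 4.791e+10 / 2.92e+09 ≈ 16.41.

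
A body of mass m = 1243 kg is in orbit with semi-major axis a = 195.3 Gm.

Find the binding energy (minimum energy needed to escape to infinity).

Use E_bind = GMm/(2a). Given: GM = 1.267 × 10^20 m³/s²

Convert to SI: a = 195.3 Gm = 1.953e+11 m.
Total orbital energy is E = −GMm/(2a); binding energy is E_bind = −E = GMm/(2a).
E_bind = 1.267e+20 · 1243 / (2 · 1.953e+11) J ≈ 4.032e+11 J = 403.2 GJ.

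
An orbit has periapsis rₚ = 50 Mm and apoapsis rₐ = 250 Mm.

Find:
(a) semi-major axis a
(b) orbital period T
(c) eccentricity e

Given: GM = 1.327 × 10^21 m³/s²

Convert to SI: rₚ = 50 Mm = 5e+07 m; rₐ = 250 Mm = 2.5e+08 m.
(a) a = (rₚ + rₐ)/2 = (5e+07 + 2.5e+08)/2 ≈ 1.5e+08 m
(b) With a = (rₚ + rₐ)/2 = 1.5e+08 m, T = 2π √(a³/GM) = 2π √((1.5e+08)³/1.327e+21) s ≈ 316.9 s
(c) e = (rₐ − rₚ)/(rₐ + rₚ) = (2.5e+08 − 5e+07)/(2.5e+08 + 5e+07) ≈ 0.6667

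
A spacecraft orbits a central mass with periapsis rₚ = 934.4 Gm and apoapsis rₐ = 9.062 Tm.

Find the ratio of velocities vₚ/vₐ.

Convert to SI: rₚ = 934.4 Gm = 9.344e+11 m; rₐ = 9.062 Tm = 9.062e+12 m.
Conservation of angular momentum gives rₚvₚ = rₐvₐ, so vₚ/vₐ = rₐ/rₚ.
vₚ/vₐ = 9.062e+12 / 9.344e+11 ≈ 9.698.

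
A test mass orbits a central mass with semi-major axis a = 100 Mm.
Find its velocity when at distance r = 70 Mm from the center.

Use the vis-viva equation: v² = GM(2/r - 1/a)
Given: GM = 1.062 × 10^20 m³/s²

Convert to SI: a = 100 Mm = 1e+08 m; r = 70 Mm = 7e+07 m.
Vis-viva: v = √(GM · (2/r − 1/a)).
2/r − 1/a = 2/7e+07 − 1/1e+08 = 1.85714e-08 m⁻¹.
v = √(1.062e+20 · 1.85714e-08) m/s ≈ 1.404e+06 m/s = 1404 km/s.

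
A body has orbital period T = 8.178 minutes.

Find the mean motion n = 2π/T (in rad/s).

Convert to SI: T = 8.178 minutes = 490.68 s.
n = 2π / T.
n = 2π / 490.68 s ≈ 0.01281 rad/s.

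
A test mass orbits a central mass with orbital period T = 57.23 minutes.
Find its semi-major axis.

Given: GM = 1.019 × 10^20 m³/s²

Convert to SI: T = 57.23 minutes = 3433.8 s.
Invert Kepler's third law: a = (GM · T² / (4π²))^(1/3).
Substituting T = 3433.8 s and GM = 1.019e+20 m³/s²:
a = (1.019e+20 · (3433.8)² / (4π²))^(1/3) m
a ≈ 3.122e+08 m = 3.122 × 10^8 m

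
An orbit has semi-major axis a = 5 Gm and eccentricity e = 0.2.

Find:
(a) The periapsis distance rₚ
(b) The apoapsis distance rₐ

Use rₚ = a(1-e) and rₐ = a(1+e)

Convert to SI: a = 5 Gm = 5e+09 m.
(a) rₚ = a(1 − e) = 5e+09 · (1 − 0.2) = 5e+09 · 0.8 ≈ 4e+09 m = 4 Gm.
(b) rₐ = a(1 + e) = 5e+09 · (1 + 0.2) = 5e+09 · 1.2 ≈ 6e+09 m = 6 Gm.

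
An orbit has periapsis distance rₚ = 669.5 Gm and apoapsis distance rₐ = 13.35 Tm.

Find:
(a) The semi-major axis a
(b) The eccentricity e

Convert to SI: rₚ = 669.5 Gm = 6.695e+11 m; rₐ = 13.35 Tm = 1.335e+13 m.
(a) a = (rₚ + rₐ) / 2 = (6.695e+11 + 1.335e+13) / 2 ≈ 7.01e+12 m = 7.01 Tm.
(b) e = (rₐ − rₚ) / (rₐ + rₚ) = (1.335e+13 − 6.695e+11) / (1.335e+13 + 6.695e+11) ≈ 0.9045.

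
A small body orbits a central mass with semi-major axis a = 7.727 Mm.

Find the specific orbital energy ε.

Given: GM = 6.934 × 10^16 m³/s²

Convert to SI: a = 7.727 Mm = 7.727e+06 m.
ε = −GM / (2a).
ε = −6.934e+16 / (2 · 7.727e+06) J/kg ≈ -4.487e+09 J/kg = -4.487 GJ/kg.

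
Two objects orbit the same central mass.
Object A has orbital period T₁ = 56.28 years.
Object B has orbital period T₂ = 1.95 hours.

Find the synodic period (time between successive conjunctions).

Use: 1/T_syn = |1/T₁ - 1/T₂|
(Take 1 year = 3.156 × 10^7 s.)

Convert to SI: T₁ = 56.28 years = 1.7762e+09 s; T₂ = 1.95 hours = 7020 s.
T_syn = |T₁ · T₂ / (T₁ − T₂)|.
T_syn = |1.7762e+09 · 7020 / (1.7762e+09 − 7020)| s ≈ 7020 s = 1.95 hours.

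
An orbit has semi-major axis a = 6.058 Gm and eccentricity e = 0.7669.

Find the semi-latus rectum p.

Convert to SI: a = 6.058 Gm = 6.058e+09 m.
p = a (1 − e²).
p = 6.058e+09 · (1 − (0.7669)²) = 6.058e+09 · 0.411864 ≈ 2.495e+09 m = 2.495 Gm.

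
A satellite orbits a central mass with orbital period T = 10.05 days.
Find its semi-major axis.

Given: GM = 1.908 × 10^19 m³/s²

Convert to SI: T = 10.05 days = 868320 s.
Invert Kepler's third law: a = (GM · T² / (4π²))^(1/3).
Substituting T = 868320 s and GM = 1.908e+19 m³/s²:
a = (1.908e+19 · (868320)² / (4π²))^(1/3) m
a ≈ 7.143e+09 m = 7.143 Gm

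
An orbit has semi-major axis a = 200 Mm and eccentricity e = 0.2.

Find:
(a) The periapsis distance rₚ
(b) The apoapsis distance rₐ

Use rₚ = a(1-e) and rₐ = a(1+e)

Convert to SI: a = 200 Mm = 2e+08 m.
(a) rₚ = a(1 − e) = 2e+08 · (1 − 0.2) = 2e+08 · 0.8 ≈ 1.6e+08 m = 160 Mm.
(b) rₐ = a(1 + e) = 2e+08 · (1 + 0.2) = 2e+08 · 1.2 ≈ 2.4e+08 m = 240 Mm.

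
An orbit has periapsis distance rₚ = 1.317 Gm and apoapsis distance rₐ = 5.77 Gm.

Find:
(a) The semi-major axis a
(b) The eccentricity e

Convert to SI: rₚ = 1.317 Gm = 1.317e+09 m; rₐ = 5.77 Gm = 5.77e+09 m.
(a) a = (rₚ + rₐ) / 2 = (1.317e+09 + 5.77e+09) / 2 ≈ 3.544e+09 m = 3.543 Gm.
(b) e = (rₐ − rₚ) / (rₐ + rₚ) = (5.77e+09 − 1.317e+09) / (5.77e+09 + 1.317e+09) ≈ 0.6283.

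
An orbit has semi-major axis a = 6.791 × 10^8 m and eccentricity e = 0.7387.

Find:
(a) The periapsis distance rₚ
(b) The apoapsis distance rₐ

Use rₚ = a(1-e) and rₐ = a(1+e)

(a) rₚ = a(1 − e) = 6.791e+08 · (1 − 0.7387) = 6.791e+08 · 0.2613 ≈ 1.774e+08 m = 1.774 × 10^8 m.
(b) rₐ = a(1 + e) = 6.791e+08 · (1 + 0.7387) = 6.791e+08 · 1.7387 ≈ 1.181e+09 m = 1.181 × 10^9 m.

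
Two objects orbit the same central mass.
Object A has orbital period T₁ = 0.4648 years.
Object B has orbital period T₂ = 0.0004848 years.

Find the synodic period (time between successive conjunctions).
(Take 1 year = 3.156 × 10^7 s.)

Convert to SI: T₁ = 0.4648 years = 1.46691e+07 s; T₂ = 0.0004848 years = 15300.3 s.
T_syn = |T₁ · T₂ / (T₁ − T₂)|.
T_syn = |1.46691e+07 · 15300.3 / (1.46691e+07 − 15300.3)| s ≈ 1.532e+04 s = 0.0004853 years.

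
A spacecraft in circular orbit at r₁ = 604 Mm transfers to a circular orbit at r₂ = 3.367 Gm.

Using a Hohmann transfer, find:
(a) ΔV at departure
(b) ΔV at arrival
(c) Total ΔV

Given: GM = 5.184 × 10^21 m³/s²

Convert to SI: r₁ = 604 Mm = 6.04e+08 m; r₂ = 3.367 Gm = 3.367e+09 m.
Transfer semi-major axis: a_t = (r₁ + r₂)/2 = (6.04e+08 + 3.367e+09)/2 = 1.9855e+09 m.
Circular speeds: v₁ = √(GM/r₁) = 2.92964e+06 m/s, v₂ = √(GM/r₂) = 1.24083e+06 m/s.
Transfer speeds (vis-viva v² = GM(2/r − 1/a_t)): v₁ᵗ = 3.81505e+06 m/s, v₂ᵗ = 684376 m/s.
(a) ΔV₁ = |v₁ᵗ − v₁| ≈ 8.854e+05 m/s = 885.4 km/s.
(b) ΔV₂ = |v₂ − v₂ᵗ| ≈ 5.565e+05 m/s = 556.5 km/s.
(c) ΔV_total = ΔV₁ + ΔV₂ ≈ 1.442e+06 m/s = 1442 km/s.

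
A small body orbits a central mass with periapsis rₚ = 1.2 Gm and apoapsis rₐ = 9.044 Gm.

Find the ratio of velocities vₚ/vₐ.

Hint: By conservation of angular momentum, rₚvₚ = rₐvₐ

Convert to SI: rₚ = 1.2 Gm = 1.2e+09 m; rₐ = 9.044 Gm = 9.044e+09 m.
Conservation of angular momentum gives rₚvₚ = rₐvₐ, so vₚ/vₐ = rₐ/rₚ.
vₚ/vₐ = 9.044e+09 / 1.2e+09 ≈ 7.537.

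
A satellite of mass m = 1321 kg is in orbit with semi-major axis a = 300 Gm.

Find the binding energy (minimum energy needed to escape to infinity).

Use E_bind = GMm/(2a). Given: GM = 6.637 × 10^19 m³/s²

Convert to SI: a = 300 Gm = 3e+11 m.
Total orbital energy is E = −GMm/(2a); binding energy is E_bind = −E = GMm/(2a).
E_bind = 6.637e+19 · 1321 / (2 · 3e+11) J ≈ 1.461e+11 J = 146.1 GJ.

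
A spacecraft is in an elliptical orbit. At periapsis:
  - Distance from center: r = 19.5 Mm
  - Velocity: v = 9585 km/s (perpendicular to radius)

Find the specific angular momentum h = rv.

Convert to SI: r = 19.5 Mm = 1.95e+07 m; v = 9585 km/s = 9.585e+06 m/s.
With v perpendicular to r, h = r · v.
h = 1.95e+07 · 9.585e+06 m²/s ≈ 1.869e+14 m²/s.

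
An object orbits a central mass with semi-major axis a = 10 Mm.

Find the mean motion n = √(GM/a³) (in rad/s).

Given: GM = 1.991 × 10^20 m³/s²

Convert to SI: a = 10 Mm = 1e+07 m.
n = √(GM / a³).
n = √(1.991e+20 / (1e+07)³) rad/s ≈ 0.4462 rad/s.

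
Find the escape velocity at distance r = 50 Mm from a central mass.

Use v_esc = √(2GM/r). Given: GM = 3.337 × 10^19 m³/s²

Convert to SI: r = 50 Mm = 5e+07 m.
Escape velocity comes from setting total energy to zero: ½v² − GM/r = 0 ⇒ v_esc = √(2GM / r).
v_esc = √(2 · 3.337e+19 / 5e+07) m/s ≈ 1.155e+06 m/s = 1155 km/s.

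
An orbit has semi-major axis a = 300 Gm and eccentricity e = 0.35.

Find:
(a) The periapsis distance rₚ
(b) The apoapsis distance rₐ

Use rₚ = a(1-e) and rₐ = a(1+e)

Convert to SI: a = 300 Gm = 3e+11 m.
(a) rₚ = a(1 − e) = 3e+11 · (1 − 0.35) = 3e+11 · 0.65 ≈ 1.95e+11 m = 195 Gm.
(b) rₐ = a(1 + e) = 3e+11 · (1 + 0.35) = 3e+11 · 1.35 ≈ 4.05e+11 m = 405 Gm.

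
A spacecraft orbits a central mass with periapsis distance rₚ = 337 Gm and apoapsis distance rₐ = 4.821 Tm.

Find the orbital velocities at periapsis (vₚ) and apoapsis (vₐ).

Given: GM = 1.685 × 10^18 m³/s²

Convert to SI: rₚ = 337 Gm = 3.37e+11 m; rₐ = 4.821 Tm = 4.821e+12 m.
Use the vis-viva equation v² = GM(2/r − 1/a) with a = (rₚ + rₐ)/2 = (3.37e+11 + 4.821e+12)/2 = 2.579e+12 m.
vₚ = √(GM · (2/rₚ − 1/a)) = √(1.685e+18 · (2/3.37e+11 − 1/2.579e+12)) m/s ≈ 3057 m/s = 3.057 km/s.
vₐ = √(GM · (2/rₐ − 1/a)) = √(1.685e+18 · (2/4.821e+12 − 1/2.579e+12)) m/s ≈ 213.7 m/s = 213.7 m/s.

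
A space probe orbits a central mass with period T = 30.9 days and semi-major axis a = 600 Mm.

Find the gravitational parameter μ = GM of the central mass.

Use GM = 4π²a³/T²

Convert to SI: T = 30.9 days = 2.66976e+06 s; a = 600 Mm = 6e+08 m.
GM = 4π² · a³ / T².
GM = 4π² · (6e+08)³ / (2.66976e+06)² m³/s² ≈ 1.196e+15 m³/s² = 1.196 × 10^15 m³/s².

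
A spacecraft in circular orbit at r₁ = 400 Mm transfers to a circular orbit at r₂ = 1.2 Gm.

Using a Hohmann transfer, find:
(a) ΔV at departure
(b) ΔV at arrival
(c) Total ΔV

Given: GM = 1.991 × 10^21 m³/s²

Convert to SI: r₁ = 400 Mm = 4e+08 m; r₂ = 1.2 Gm = 1.2e+09 m.
Transfer semi-major axis: a_t = (r₁ + r₂)/2 = (4e+08 + 1.2e+09)/2 = 8e+08 m.
Circular speeds: v₁ = √(GM/r₁) = 2.23103e+06 m/s, v₂ = √(GM/r₂) = 1.28809e+06 m/s.
Transfer speeds (vis-viva v² = GM(2/r − 1/a_t)): v₁ᵗ = 2.73244e+06 m/s, v₂ᵗ = 910815 m/s.
(a) ΔV₁ = |v₁ᵗ − v₁| ≈ 5.014e+05 m/s = 501.4 km/s.
(b) ΔV₂ = |v₂ − v₂ᵗ| ≈ 3.773e+05 m/s = 377.3 km/s.
(c) ΔV_total = ΔV₁ + ΔV₂ ≈ 8.787e+05 m/s = 878.7 km/s.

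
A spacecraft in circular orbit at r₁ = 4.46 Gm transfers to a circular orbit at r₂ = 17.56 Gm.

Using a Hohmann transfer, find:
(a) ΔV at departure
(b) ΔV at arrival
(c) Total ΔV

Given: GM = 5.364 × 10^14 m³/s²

Convert to SI: r₁ = 4.46 Gm = 4.46e+09 m; r₂ = 17.56 Gm = 1.756e+10 m.
Transfer semi-major axis: a_t = (r₁ + r₂)/2 = (4.46e+09 + 1.756e+10)/2 = 1.101e+10 m.
Circular speeds: v₁ = √(GM/r₁) = 346.798 m/s, v₂ = √(GM/r₂) = 174.776 m/s.
Transfer speeds (vis-viva v² = GM(2/r − 1/a_t)): v₁ᵗ = 437.971 m/s, v₂ᵗ = 111.239 m/s.
(a) ΔV₁ = |v₁ᵗ − v₁| ≈ 91.17 m/s = 91.17 m/s.
(b) ΔV₂ = |v₂ − v₂ᵗ| ≈ 63.54 m/s = 63.54 m/s.
(c) ΔV_total = ΔV₁ + ΔV₂ ≈ 154.7 m/s = 154.7 m/s.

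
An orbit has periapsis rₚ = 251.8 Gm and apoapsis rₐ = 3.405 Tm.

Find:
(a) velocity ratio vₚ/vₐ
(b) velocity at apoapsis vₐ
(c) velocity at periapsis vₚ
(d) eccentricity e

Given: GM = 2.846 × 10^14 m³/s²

Convert to SI: rₚ = 251.8 Gm = 2.518e+11 m; rₐ = 3.405 Tm = 3.405e+12 m.
(a) Conservation of angular momentum (rₚvₚ = rₐvₐ) gives vₚ/vₐ = rₐ/rₚ = 3.405e+12/2.518e+11 ≈ 13.52
(b) With a = (rₚ + rₐ)/2 = 1.8284e+12 m, vₐ = √(GM (2/rₐ − 1/a)) = √(2.846e+14 · (2/3.405e+12 − 1/1.8284e+12)) m/s ≈ 3.393 m/s
(c) With a = (rₚ + rₐ)/2 = 1.8284e+12 m, vₚ = √(GM (2/rₚ − 1/a)) = √(2.846e+14 · (2/2.518e+11 − 1/1.8284e+12)) m/s ≈ 45.88 m/s
(d) e = (rₐ − rₚ)/(rₐ + rₚ) = (3.405e+12 − 2.518e+11)/(3.405e+12 + 2.518e+11) ≈ 0.8623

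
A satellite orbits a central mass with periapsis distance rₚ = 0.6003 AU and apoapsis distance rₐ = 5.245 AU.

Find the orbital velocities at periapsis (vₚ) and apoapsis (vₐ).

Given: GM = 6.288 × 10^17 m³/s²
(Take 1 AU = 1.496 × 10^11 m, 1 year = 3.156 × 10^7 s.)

Convert to SI: rₚ = 0.6003 AU = 8.98049e+10 m; rₐ = 5.245 AU = 7.84652e+11 m.
Use the vis-viva equation v² = GM(2/r − 1/a) with a = (rₚ + rₐ)/2 = (8.98049e+10 + 7.84652e+11)/2 = 4.37228e+11 m.
vₚ = √(GM · (2/rₚ − 1/a)) = √(6.288e+17 · (2/8.98049e+10 − 1/4.37228e+11)) m/s ≈ 3545 m/s = 0.7478 AU/year.
vₐ = √(GM · (2/rₐ − 1/a)) = √(6.288e+17 · (2/7.84652e+11 − 1/4.37228e+11)) m/s ≈ 405.7 m/s = 0.08559 AU/year.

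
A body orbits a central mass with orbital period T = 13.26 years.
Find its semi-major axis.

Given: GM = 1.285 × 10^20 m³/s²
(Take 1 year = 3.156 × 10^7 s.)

Convert to SI: T = 13.26 years = 4.18486e+08 s.
Invert Kepler's third law: a = (GM · T² / (4π²))^(1/3).
Substituting T = 4.18486e+08 s and GM = 1.285e+20 m³/s²:
a = (1.285e+20 · (4.18486e+08)² / (4π²))^(1/3) m
a ≈ 8.292e+11 m = 8.292 × 10^11 m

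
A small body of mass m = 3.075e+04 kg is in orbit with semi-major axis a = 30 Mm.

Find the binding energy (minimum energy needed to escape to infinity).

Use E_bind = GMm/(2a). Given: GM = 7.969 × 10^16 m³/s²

Convert to SI: a = 30 Mm = 3e+07 m.
Total orbital energy is E = −GMm/(2a); binding energy is E_bind = −E = GMm/(2a).
E_bind = 7.969e+16 · 3.075e+04 / (2 · 3e+07) J ≈ 4.084e+13 J = 40.84 TJ.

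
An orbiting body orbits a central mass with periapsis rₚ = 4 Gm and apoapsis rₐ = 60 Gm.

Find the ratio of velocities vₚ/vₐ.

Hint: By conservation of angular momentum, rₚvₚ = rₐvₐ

Convert to SI: rₚ = 4 Gm = 4e+09 m; rₐ = 60 Gm = 6e+10 m.
Conservation of angular momentum gives rₚvₚ = rₐvₐ, so vₚ/vₐ = rₐ/rₚ.
vₚ/vₐ = 6e+10 / 4e+09 ≈ 15.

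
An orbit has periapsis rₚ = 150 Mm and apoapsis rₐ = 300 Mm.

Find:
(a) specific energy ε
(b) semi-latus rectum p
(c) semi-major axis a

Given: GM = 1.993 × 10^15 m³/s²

Convert to SI: rₚ = 150 Mm = 1.5e+08 m; rₐ = 300 Mm = 3e+08 m.
(a) With a = (rₚ + rₐ)/2 = 2.25e+08 m, ε = −GM/(2a) = −1.993e+15/(2 · 2.25e+08) J/kg ≈ -4.429e+06 J/kg
(b) From a = (rₚ + rₐ)/2 = 2.25e+08 m and e = (rₐ − rₚ)/(rₐ + rₚ) = 0.333333, p = a(1 − e²) = 2.25e+08 · (1 − (0.333333)²) ≈ 2e+08 m
(c) a = (rₚ + rₐ)/2 = (1.5e+08 + 3e+08)/2 ≈ 2.25e+08 m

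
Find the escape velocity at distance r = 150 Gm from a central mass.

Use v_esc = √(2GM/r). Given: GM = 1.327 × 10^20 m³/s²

Convert to SI: r = 150 Gm = 1.5e+11 m.
Escape velocity comes from setting total energy to zero: ½v² − GM/r = 0 ⇒ v_esc = √(2GM / r).
v_esc = √(2 · 1.327e+20 / 1.5e+11) m/s ≈ 4.206e+04 m/s = 42.06 km/s.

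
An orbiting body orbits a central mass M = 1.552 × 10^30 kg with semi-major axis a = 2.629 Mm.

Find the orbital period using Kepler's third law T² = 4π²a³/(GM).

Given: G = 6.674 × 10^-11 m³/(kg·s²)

Convert to SI: a = 2.629 Mm = 2.629e+06 m.
GM = G · M = 6.674e-11 · 1.552e+30 = 1.0358e+20 m³/s².
Kepler's third law: T = 2π √(a³ / GM).
Substituting a = 2.629e+06 m and GM = 1.0358e+20 m³/s²:
T = 2π √((2.629e+06)³ / 1.0358e+20) s
T ≈ 2.632 s = 2.632 seconds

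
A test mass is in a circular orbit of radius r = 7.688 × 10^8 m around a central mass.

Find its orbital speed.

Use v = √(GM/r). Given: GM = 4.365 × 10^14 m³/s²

For a circular orbit, gravity supplies the centripetal force, so v = √(GM / r).
v = √(4.365e+14 / 7.688e+08) m/s ≈ 753.5 m/s = 753.5 m/s.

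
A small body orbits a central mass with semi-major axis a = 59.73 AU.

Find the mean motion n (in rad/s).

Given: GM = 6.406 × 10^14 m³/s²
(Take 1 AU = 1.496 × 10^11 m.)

Convert to SI: a = 59.73 AU = 8.93561e+12 m.
n = √(GM / a³).
n = √(6.406e+14 / (8.93561e+12)³) rad/s ≈ 9.476e-13 rad/s.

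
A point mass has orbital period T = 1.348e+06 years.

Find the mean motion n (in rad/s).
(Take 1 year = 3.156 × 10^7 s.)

Convert to SI: T = 1.348e+06 years = 4.25429e+13 s.
n = 2π / T.
n = 2π / 4.25429e+13 s ≈ 1.477e-13 rad/s.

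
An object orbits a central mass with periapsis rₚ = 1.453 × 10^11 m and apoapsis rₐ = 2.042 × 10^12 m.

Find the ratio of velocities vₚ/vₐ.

Conservation of angular momentum gives rₚvₚ = rₐvₐ, so vₚ/vₐ = rₐ/rₚ.
vₚ/vₐ = 2.042e+12 / 1.453e+11 ≈ 14.05.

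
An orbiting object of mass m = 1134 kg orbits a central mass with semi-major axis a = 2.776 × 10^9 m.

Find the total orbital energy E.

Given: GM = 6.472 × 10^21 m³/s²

E = −GMm / (2a).
E = −6.472e+21 · 1134 / (2 · 2.776e+09) J ≈ -1.322e+15 J = -1.322 PJ.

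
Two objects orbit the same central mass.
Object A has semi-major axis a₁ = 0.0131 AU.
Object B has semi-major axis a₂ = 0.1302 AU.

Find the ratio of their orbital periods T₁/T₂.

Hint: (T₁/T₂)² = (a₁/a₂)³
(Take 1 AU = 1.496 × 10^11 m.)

Convert to SI: a₁ = 0.0131 AU = 1.95976e+09 m; a₂ = 0.1302 AU = 1.94779e+10 m.
From Kepler's third law, (T₁/T₂)² = (a₁/a₂)³, so T₁/T₂ = (a₁/a₂)^(3/2).
a₁/a₂ = 1.95976e+09 / 1.94779e+10 = 0.100614.
T₁/T₂ = (0.100614)^(3/2) ≈ 0.03191.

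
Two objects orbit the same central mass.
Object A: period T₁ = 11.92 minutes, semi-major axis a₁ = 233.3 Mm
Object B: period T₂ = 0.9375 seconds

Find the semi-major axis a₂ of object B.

Convert to SI: T₁ = 11.92 minutes = 715.2 s; a₁ = 233.3 Mm = 2.333e+08 m.
Kepler's third law: (T₁/T₂)² = (a₁/a₂)³ ⇒ a₂ = a₁ · (T₂/T₁)^(2/3).
T₂/T₁ = 0.9375 / 715.2 = 0.00131082.
a₂ = 2.333e+08 · (0.00131082)^(2/3) m ≈ 2.794e+06 m = 2.794 Mm.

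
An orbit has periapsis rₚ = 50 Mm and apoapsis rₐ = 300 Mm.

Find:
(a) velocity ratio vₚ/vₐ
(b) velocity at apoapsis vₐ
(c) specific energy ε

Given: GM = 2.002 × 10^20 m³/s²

Convert to SI: rₚ = 50 Mm = 5e+07 m; rₐ = 300 Mm = 3e+08 m.
(a) Conservation of angular momentum (rₚvₚ = rₐvₐ) gives vₚ/vₐ = rₐ/rₚ = 3e+08/5e+07 ≈ 6
(b) With a = (rₚ + rₐ)/2 = 1.75e+08 m, vₐ = √(GM (2/rₐ − 1/a)) = √(2.002e+20 · (2/3e+08 − 1/1.75e+08)) m/s ≈ 4.367e+05 m/s
(c) With a = (rₚ + rₐ)/2 = 1.75e+08 m, ε = −GM/(2a) = −2.002e+20/(2 · 1.75e+08) J/kg ≈ -5.72e+11 J/kg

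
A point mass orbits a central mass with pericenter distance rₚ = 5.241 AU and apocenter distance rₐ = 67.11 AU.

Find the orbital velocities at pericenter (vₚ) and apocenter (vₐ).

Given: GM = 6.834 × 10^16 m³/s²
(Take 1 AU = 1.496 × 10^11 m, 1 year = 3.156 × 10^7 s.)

Convert to SI: rₚ = 5.241 AU = 7.84054e+11 m; rₐ = 67.11 AU = 1.00397e+13 m.
Use the vis-viva equation v² = GM(2/r − 1/a) with a = (rₚ + rₐ)/2 = (7.84054e+11 + 1.00397e+13)/2 = 5.41185e+12 m.
vₚ = √(GM · (2/rₚ − 1/a)) = √(6.834e+16 · (2/7.84054e+11 − 1/5.41185e+12)) m/s ≈ 402.1 m/s = 0.08483 AU/year.
vₐ = √(GM · (2/rₐ − 1/a)) = √(6.834e+16 · (2/1.00397e+13 − 1/5.41185e+12)) m/s ≈ 31.4 m/s = 0.006625 AU/year.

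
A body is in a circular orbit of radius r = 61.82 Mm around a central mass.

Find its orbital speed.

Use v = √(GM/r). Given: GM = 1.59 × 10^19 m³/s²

Convert to SI: r = 61.82 Mm = 6.182e+07 m.
For a circular orbit, gravity supplies the centripetal force, so v = √(GM / r).
v = √(1.59e+19 / 6.182e+07) m/s ≈ 5.071e+05 m/s = 507.1 km/s.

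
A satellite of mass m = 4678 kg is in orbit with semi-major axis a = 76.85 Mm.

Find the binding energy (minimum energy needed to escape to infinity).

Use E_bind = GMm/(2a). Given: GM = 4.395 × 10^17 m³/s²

Convert to SI: a = 76.85 Mm = 7.685e+07 m.
Total orbital energy is E = −GMm/(2a); binding energy is E_bind = −E = GMm/(2a).
E_bind = 4.395e+17 · 4678 / (2 · 7.685e+07) J ≈ 1.338e+13 J = 13.38 TJ.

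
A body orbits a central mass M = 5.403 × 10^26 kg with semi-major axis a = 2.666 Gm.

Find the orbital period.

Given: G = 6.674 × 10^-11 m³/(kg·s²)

Convert to SI: a = 2.666 Gm = 2.666e+09 m.
GM = G · M = 6.674e-11 · 5.403e+26 = 3.60596e+16 m³/s².
Kepler's third law: T = 2π √(a³ / GM).
Substituting a = 2.666e+09 m and GM = 3.60596e+16 m³/s²:
T = 2π √((2.666e+09)³ / 3.60596e+16) s
T ≈ 4.555e+06 s = 52.72 days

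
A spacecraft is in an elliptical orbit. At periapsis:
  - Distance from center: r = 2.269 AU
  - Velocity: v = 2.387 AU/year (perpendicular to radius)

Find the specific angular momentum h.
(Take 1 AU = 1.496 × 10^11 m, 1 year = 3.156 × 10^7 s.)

Convert to SI: r = 2.269 AU = 3.39442e+11 m; v = 2.387 AU/year = 11314.8 m/s.
With v perpendicular to r, h = r · v.
h = 3.39442e+11 · 11314.8 m²/s ≈ 3.841e+15 m²/s.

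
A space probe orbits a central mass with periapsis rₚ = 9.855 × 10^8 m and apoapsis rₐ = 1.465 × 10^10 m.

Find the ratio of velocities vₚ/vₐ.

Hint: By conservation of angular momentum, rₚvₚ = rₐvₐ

Conservation of angular momentum gives rₚvₚ = rₐvₐ, so vₚ/vₐ = rₐ/rₚ.
vₚ/vₐ = 1.465e+10 / 9.855e+08 ≈ 14.87.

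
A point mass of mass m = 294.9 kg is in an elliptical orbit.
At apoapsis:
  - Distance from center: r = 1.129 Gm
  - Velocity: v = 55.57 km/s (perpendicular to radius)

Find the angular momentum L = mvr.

Convert to SI: r = 1.129 Gm = 1.129e+09 m; v = 55.57 km/s = 55570 m/s.
Since v is perpendicular to r, L = m · v · r.
L = 294.9 · 55570 · 1.129e+09 kg·m²/s ≈ 1.85e+16 kg·m²/s.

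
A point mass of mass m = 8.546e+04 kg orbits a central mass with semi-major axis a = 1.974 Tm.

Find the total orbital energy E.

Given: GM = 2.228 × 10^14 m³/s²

Convert to SI: a = 1.974 Tm = 1.974e+12 m.
E = −GMm / (2a).
E = −2.228e+14 · 8.546e+04 / (2 · 1.974e+12) J ≈ -4.823e+06 J = -4.823 MJ.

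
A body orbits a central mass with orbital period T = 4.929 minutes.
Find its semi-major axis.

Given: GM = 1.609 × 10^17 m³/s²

Convert to SI: T = 4.929 minutes = 295.74 s.
Invert Kepler's third law: a = (GM · T² / (4π²))^(1/3).
Substituting T = 295.74 s and GM = 1.609e+17 m³/s²:
a = (1.609e+17 · (295.74)² / (4π²))^(1/3) m
a ≈ 7.09e+06 m = 7.09 × 10^6 m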